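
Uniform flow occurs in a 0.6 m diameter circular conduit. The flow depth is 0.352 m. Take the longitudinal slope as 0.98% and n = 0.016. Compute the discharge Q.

Q = 0.32 m³/s

For a circular section of diameter D = 0.6 m at depth y = 0.352 m, the central angle is θ = 2 arccos(1 − 2y/D) = 3.49 rad. Then A = (D²/8)(θ − sin θ) = 0.1724 m² and P = Dθ/2 = 1.047 m.
Hydraulic radius R = A/P = 0.1724/1.047 = 0.1647 m.
Manning's equation: Q = (1/n) A R^(2/3) S^(1/2) = (1/0.016) × 0.1724 × 0.1647^(2/3) × 0.0098^(1/2) = 0.32 m³/s.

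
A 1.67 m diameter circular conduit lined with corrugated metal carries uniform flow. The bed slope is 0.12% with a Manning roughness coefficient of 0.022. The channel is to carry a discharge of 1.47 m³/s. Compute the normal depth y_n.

Manning's equation rearranged: A R^(2/3) = nQ / (1·√S) = 0.022 × 1.47 / (√0.0012) = 0.9336.
Try y = 1.22 m: A R^(2/3) = 1.081 — over.
Try y = 0.949 m: A R^(2/3) = 0.7552 — short.
Try y = 1.09 m: A R^(2/3) = 0.931 — ≈ 0.9336.

y_n = 1.09 m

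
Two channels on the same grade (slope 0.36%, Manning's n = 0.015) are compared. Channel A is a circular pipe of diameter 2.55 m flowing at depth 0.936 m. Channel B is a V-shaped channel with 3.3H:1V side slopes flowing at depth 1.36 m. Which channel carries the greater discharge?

channel B

Channel A: For a circular section of diameter D = 2.55 m at depth y = 0.936 m, the central angle is θ = 2 arccos(1 − 2y/D) = 2.603 rad. Then A = (D²/8)(θ − sin θ) = 1.699 m² and P = Dθ/2 = 3.319 m. Hydraulic radius R = A/P = 1.699/3.319 = 0.512 m. Q_A = (1/0.015)·1.699·0.512^(2/3)·√0.0036 = 4.35 m³/s.
Channel B: For a triangular section with side slope z = 3.3: A = zy² = 3.3×1.36² = 6.104 m²; P = 2y√(1+z²) = 2×1.36×3.448 = 9.379 m. Hydraulic radius R = A/P = 6.104/9.379 = 0.6508 m. Q_B = (1/0.015)·6.104·0.6508^(2/3)·√0.0036 = 18.33 m³/s.
Q_A = 4.35 m³/s vs Q_B = 18.33 m³/s, so channel B carries more.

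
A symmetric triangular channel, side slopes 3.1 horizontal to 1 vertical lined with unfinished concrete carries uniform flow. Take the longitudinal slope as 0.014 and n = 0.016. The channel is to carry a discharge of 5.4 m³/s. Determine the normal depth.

Manning's equation rearranged: A R^(2/3) = nQ / (1·√S) = 0.016 × 5.4 / (√0.014) = 0.7302.
Trying y = 0.765 m: A R^(2/3) = 0.9249 — over.
Trying y = 0.7 m: A R^(2/3) = 0.7299 — matches.

y_n = 0.7 m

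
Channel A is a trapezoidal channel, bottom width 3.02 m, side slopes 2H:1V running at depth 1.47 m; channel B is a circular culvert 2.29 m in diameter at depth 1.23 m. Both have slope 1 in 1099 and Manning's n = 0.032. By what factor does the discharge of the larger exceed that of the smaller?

Channel A: With bottom width b = 3.02 m and side slope z = 2: A = (b + zy)y = (3.02 + 2×1.47)×1.47 = 8.761 m²; P = b + 2y√(1+z²) = 3.02 + 2×1.47×2.236 = 9.594 m. Hydraulic radius R = A/P = 8.761/9.594 = 0.9132 m. Q_A = (1/0.032)·8.761·0.9132^(2/3)·√0.0009099 = 7.774 m³/s.
Channel B: For a circular section of diameter D = 2.29 m at depth y = 1.23 m, the central angle is θ = 2 arccos(1 − 2y/D) = 3.29 rad. Then A = (D²/8)(θ − sin θ) = 2.254 m² and P = Dθ/2 = 3.767 m. Hydraulic radius R = A/P = 2.254/3.767 = 0.5983 m. Q_B = (1/0.032)·2.254·0.5983^(2/3)·√0.0009099 = 1.508 m³/s.
The larger discharge is 7.774 m³/s and the smaller is 1.508 m³/s; the ratio is 5.15.

5.15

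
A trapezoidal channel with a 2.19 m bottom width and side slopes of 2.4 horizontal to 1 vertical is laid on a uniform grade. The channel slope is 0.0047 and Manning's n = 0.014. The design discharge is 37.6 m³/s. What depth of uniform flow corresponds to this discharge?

Manning's equation rearranged: A R^(2/3) = nQ / (1·√S) = 0.014 × 37.6 / (√0.0047) = 7.678.
Trying y = 1.05 m: A R^(2/3) = 3.698 — short.
Trying y = 1.48 m: A R^(2/3) = 7.683 — ≈ 7.678.

y_n = 1.48 m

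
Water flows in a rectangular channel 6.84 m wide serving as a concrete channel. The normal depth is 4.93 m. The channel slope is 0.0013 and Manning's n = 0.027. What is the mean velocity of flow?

Flow area A = b·y = 6.84 × 4.93 = 33.72 m². Wetted perimeter P = b + 2y = 6.84 + 2×4.93 = 16.7 m.
Hydraulic radius R = A/P = 33.72/16.7 = 2.019 m.
From Manning's equation, V = (1/n) R^(2/3) S^(1/2) = (1/0.027) × 2.019^(2/3) × 0.0013^(1/2) = 2.13 m/s.

V = 2.13 m/s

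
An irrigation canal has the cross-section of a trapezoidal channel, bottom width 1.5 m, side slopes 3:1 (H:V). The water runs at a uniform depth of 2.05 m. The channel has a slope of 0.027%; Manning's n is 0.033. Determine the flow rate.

Q = 8.24 m³/s

With bottom width b = 1.5 m and side slope z = 3: A = (b + zy)y = (1.5 + 3×2.05)×2.05 = 15.68 m²; P = b + 2y√(1+z²) = 1.5 + 2×2.05×3.162 = 14.47 m.
Hydraulic radius R = A/P = 15.68/14.47 = 1.084 m.
Manning's equation: Q = (1/n) A R^(2/3) S^(1/2) = (1/0.033) × 15.68 × 1.084^(2/3) × 0.00027^(1/2) = 8.24 m³/s.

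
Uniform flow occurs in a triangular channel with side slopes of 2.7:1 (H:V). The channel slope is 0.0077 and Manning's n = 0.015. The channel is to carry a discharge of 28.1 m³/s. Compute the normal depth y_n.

y_n = 1.5 m

Manning's equation rearranged: A R^(2/3) = nQ / (1·√S) = 0.015 × 28.1 / (√0.0077) = 4.803.
At y = 1.1 m: A R^(2/3) = 2.101 — low.
At y = 1.76 m: A R^(2/3) = 7.358 — high.
At y = 1.5 m: A R^(2/3) = 4.804 — close enough.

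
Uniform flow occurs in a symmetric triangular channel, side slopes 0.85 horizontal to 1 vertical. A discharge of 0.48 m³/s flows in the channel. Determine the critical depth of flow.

y_c = 0.579 m

At critical depth, Q² T / (g A³) = 1, i.e. A³/T = Q²/g = 0.48²/9.81 = 0.02349.
At y = 0.657 m: A³/T = 0.04422 — too large.
At y = 0.403 m: A³/T = 0.00384 — too small.
At y = 0.579 m: A³/T = 0.02351 — matches.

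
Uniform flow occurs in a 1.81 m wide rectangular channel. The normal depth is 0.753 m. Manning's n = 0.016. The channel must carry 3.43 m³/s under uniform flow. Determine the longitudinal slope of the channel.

S = 0.00531

Flow area A = b·y = 1.81 × 0.753 = 1.363 m². Wetted perimeter P = b + 2y = 1.81 + 2×0.753 = 3.316 m.
Hydraulic radius R = A/P = 1.363/3.316 = 0.411 m.
From Manning's equation, S = [nQ / (1 A R^(2/3))]² = [0.016 × 3.43 / (1 × 1.363 × 0.411^(2/3))]² = 0.00531.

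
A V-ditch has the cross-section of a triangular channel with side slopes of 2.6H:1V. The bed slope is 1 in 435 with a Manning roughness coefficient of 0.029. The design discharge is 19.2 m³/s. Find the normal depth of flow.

Manning's equation rearranged: A R^(2/3) = nQ / (1·√S) = 0.029 × 19.2 / (√0.002299) = 11.61.
Try y = 1.77 m: A R^(2/3) = 7.171 — short.
Try y = 2.31 m: A R^(2/3) = 14.59 — over.
Try y = 2.12 m: A R^(2/3) = 11.6 — ≈ 11.61.

y_n = 2.12 m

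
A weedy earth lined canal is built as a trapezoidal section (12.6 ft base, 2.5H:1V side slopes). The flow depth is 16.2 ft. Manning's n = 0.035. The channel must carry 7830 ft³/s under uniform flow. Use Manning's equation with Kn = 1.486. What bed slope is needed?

S = 0.0026

With bottom width b = 12.6 ft and side slope z = 2.5: A = (b + zy)y = (12.6 + 2.5×16.2)×16.2 = 860.2 ft²; P = b + 2y√(1+z²) = 12.6 + 2×16.2×2.693 = 99.84 ft.
Hydraulic radius R = A/P = 860.2/99.84 = 8.616 ft.
From Manning's equation, S = [nQ / (1.486 A R^(2/3))]² = [0.035 × 7830 / (1.486 × 860.2 × 8.616^(2/3))]² = 0.0026.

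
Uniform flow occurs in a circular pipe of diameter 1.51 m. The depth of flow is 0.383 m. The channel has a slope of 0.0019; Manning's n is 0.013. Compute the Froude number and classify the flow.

subcritical

For a circular section of diameter D = 1.51 m at depth y = 0.383 m, the central angle is θ = 2 arccos(1 − 2y/D) = 2.111 rad. Then A = (D²/8)(θ − sin θ) = 0.3573 m² and P = Dθ/2 = 1.594 m.
Hydraulic radius R = A/P = 0.3573/1.594 = 0.2242 m.
V = (1/n) R^(2/3) √S = (1/0.013) × 0.2242^(2/3) × √0.0019 = 1.237 m/s. Hydraulic depth D_h = A/T = 0.3573/1.314 = 0.2719 m.
Froude number Fr = V/√(g·D_h) = 1.237/√(9.81×0.2719) = 0.758, which is less than 1, so the flow is subcritical.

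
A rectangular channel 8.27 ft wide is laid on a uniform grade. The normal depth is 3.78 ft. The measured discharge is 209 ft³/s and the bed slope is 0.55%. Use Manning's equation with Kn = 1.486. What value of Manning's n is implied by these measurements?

n = 0.0259

Flow area A = b·y = 8.27 × 3.78 = 31.26 ft². Wetted perimeter P = b + 2y = 8.27 + 2×3.78 = 15.83 ft.
Hydraulic radius R = A/P = 31.26/15.83 = 1.975 ft.
Rearranging Manning's equation: n = (1.486/Q) A R^(2/3) S^(1/2) = (1.486/209) × 31.26 × 1.975^(2/3) × √0.0055 = 0.0259.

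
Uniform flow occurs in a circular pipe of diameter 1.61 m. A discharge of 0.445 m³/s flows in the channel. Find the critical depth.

At critical depth, Q² T / (g A³) = 1, i.e. A³/T = Q²/g = 0.445²/9.81 = 0.02019.
At y = 0.225 m: A³/T = 0.004621 — short.
At y = 0.415 m: A³/T = 0.05094 — over.
At y = 0.327 m: A³/T = 0.02008 — close enough.

y_c = 0.327 m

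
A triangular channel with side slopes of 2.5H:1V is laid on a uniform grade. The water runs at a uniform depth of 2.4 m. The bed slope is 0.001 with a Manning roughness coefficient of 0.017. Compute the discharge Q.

Q = 28.8 m³/s

For a triangular section with side slope z = 2.5: A = zy² = 2.5×2.4² = 14.4 m²; P = 2y√(1+z²) = 2×2.4×2.693 = 12.92 m.
Hydraulic radius R = A/P = 14.4/12.92 = 1.114 m.
Manning's equation: Q = (1/n) A R^(2/3) S^(1/2) = (1/0.017) × 14.4 × 1.114^(2/3) × 0.001^(1/2) = 28.8 m³/s.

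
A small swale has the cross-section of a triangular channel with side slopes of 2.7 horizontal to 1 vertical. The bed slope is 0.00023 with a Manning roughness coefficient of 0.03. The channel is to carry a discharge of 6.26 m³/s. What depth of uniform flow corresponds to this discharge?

y_n = 2.14 m

Manning's equation rearranged: A R^(2/3) = nQ / (1·√S) = 0.03 × 6.26 / (√0.00023) = 12.38.
At y = 1.62 m: A R^(2/3) = 5.899 — too small.
At y = 2.54 m: A R^(2/3) = 19.57 — too large.
At y = 2.14 m: A R^(2/3) = 12.39 — matches.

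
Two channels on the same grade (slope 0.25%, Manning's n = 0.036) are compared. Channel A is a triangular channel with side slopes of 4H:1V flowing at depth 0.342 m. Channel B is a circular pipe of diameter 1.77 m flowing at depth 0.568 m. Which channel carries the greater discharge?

Channel A: For a triangular section with side slope z = 4: A = zy² = 4×0.342² = 0.4679 m²; P = 2y√(1+z²) = 2×0.342×4.123 = 2.82 m. Hydraulic radius R = A/P = 0.4679/2.82 = 0.1659 m. Q_A = (1/0.036)·0.4679·0.1659^(2/3)·√0.0025 = 0.1962 m³/s.
Channel B: For a circular section of diameter D = 1.77 m at depth y = 0.568 m, the central angle is θ = 2 arccos(1 − 2y/D) = 2.409 rad. Then A = (D²/8)(θ − sin θ) = 0.6814 m² and P = Dθ/2 = 2.132 m. Hydraulic radius R = A/P = 0.6814/2.132 = 0.3196 m. Q_B = (1/0.036)·0.6814·0.3196^(2/3)·√0.0025 = 0.4425 m³/s.
Q_A = 0.1962 m³/s vs Q_B = 0.4425 m³/s, so channel B carries more.

channel B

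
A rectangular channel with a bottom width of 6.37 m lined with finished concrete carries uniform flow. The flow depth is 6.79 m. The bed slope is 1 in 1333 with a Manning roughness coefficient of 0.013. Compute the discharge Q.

Q = 153 m³/s

Flow area A = b·y = 6.37 × 6.79 = 43.25 m². Wetted perimeter P = b + 2y = 6.37 + 2×6.79 = 19.95 m.
Hydraulic radius R = A/P = 43.25/19.95 = 2.168 m.
Manning's equation: Q = (1/n) A R^(2/3) S^(1/2) = (1/0.013) × 43.25 × 2.168^(2/3) × 0.0007502^(1/2) = 153 m³/s.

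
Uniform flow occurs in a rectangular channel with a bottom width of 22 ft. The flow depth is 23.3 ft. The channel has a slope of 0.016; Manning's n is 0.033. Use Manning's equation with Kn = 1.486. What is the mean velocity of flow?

Flow area A = b·y = 22 × 23.3 = 512.6 ft². Wetted perimeter P = b + 2y = 22 + 2×23.3 = 68.6 ft.
Hydraulic radius R = A/P = 512.6/68.6 = 7.472 ft.
From Manning's equation, V = (1.486/n) R^(2/3) S^(1/2) = (1.486/0.033) × 7.472^(2/3) × 0.016^(1/2) = 21.8 ft/s.

V = 21.8 ft/s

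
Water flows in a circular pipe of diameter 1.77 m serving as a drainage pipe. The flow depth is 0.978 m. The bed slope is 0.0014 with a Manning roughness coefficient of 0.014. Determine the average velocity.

For a circular section of diameter D = 1.77 m at depth y = 0.978 m, the central angle is θ = 2 arccos(1 − 2y/D) = 3.352 rad. Then A = (D²/8)(θ − sin θ) = 1.395 m² and P = Dθ/2 = 2.967 m.
Hydraulic radius R = A/P = 1.395/2.967 = 0.4701 m.
From Manning's equation, V = (1/n) R^(2/3) S^(1/2) = (1/0.014) × 0.4701^(2/3) × 0.0014^(1/2) = 1.62 m/s.

V = 1.62 m/s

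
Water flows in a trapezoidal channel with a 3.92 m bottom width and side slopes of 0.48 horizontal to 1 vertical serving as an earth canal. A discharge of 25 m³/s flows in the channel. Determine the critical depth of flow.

At critical depth, Q² T / (g A³) = 1, i.e. A³/T = Q²/g = 25²/9.81 = 63.71.
At y = 1.83 m: A³/T = 119.3 — over.
At y = 1.1 m: A³/T = 23.54 — short.
At y = 1.51 m: A³/T = 64.25 — close enough.

y_c = 1.51 m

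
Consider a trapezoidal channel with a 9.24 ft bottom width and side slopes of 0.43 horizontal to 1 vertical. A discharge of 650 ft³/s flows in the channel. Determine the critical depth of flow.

y_c = 4.94 ft

At critical depth, Q² T / (g A³) = 1, i.e. A³/T = Q²/g = 650²/32.2 = 13120.
At y = 5.72 ft: A³/T = 21170 — high.
At y = 3.45 ft: A³/T = 4148 — low.
At y = 4.94 ft: A³/T = 13120 — matches.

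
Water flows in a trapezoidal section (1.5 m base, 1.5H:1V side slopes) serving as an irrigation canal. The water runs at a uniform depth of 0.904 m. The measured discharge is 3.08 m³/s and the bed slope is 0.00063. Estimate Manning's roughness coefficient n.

With bottom width b = 1.5 m and side slope z = 1.5: A = (b + zy)y = (1.5 + 1.5×0.904)×0.904 = 2.582 m²; P = b + 2y√(1+z²) = 1.5 + 2×0.904×1.803 = 4.759 m.
Hydraulic radius R = A/P = 2.582/4.759 = 0.5425 m.
Rearranging Manning's equation: n = (1/Q) A R^(2/3) S^(1/2) = (1/3.08) × 2.582 × 0.5425^(2/3) × √0.00063 = 0.014.

n = 0.014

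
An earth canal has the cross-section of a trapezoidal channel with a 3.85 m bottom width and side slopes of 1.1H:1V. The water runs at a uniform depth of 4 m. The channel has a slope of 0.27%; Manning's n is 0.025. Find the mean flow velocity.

With bottom width b = 3.85 m and side slope z = 1.1: A = (b + zy)y = (3.85 + 1.1×4)×4 = 33 m²; P = b + 2y√(1+z²) = 3.85 + 2×4×1.487 = 15.74 m.
Hydraulic radius R = A/P = 33/15.74 = 2.096 m.
From Manning's equation, V = (1/n) R^(2/3) S^(1/2) = (1/0.025) × 2.096^(2/3) × 0.0027^(1/2) = 3.4 m/s.

V = 3.4 m/s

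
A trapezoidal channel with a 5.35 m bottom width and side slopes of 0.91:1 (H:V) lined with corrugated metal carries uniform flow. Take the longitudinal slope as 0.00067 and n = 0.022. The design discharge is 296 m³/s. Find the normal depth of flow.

Manning's equation rearranged: A R^(2/3) = nQ / (1·√S) = 0.022 × 296 / (√0.00067) = 251.6.
At y = 8.94 m: A R^(2/3) = 308 — too large.
At y = 5.99 m: A R^(2/3) = 134.7 — too small.
At y = 8.12 m: A R^(2/3) = 251.4 — close enough.

y_n = 8.12 m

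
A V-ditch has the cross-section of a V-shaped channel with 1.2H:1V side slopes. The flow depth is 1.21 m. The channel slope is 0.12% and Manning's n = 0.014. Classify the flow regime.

For a triangular section with side slope z = 1.2: A = zy² = 1.2×1.21² = 1.757 m²; P = 2y√(1+z²) = 2×1.21×1.562 = 3.78 m.
Hydraulic radius R = A/P = 1.757/3.78 = 0.4648 m.
V = (1/n) R^(2/3) √S = (1/0.014) × 0.4648^(2/3) × √0.0012 = 1.485 m/s. Hydraulic depth D_h = A/T = 1.757/2.904 = 0.605 m.
Froude number Fr = V/√(g·D_h) = 1.485/√(9.81×0.605) = 0.609, which is less than 1, so the flow is subcritical.

subcritical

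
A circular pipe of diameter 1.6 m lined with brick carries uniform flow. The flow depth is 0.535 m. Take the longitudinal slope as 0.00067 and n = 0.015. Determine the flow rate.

Q = 0.454 m³/s

For a circular section of diameter D = 1.6 m at depth y = 0.535 m, the central angle is θ = 2 arccos(1 − 2y/D) = 2.466 rad. Then A = (D²/8)(θ − sin θ) = 0.5892 m² and P = Dθ/2 = 1.973 m.
Hydraulic radius R = A/P = 0.5892/1.973 = 0.2986 m.
Manning's equation: Q = (1/n) A R^(2/3) S^(1/2) = (1/0.015) × 0.5892 × 0.2986^(2/3) × 0.00067^(1/2) = 0.454 m³/s.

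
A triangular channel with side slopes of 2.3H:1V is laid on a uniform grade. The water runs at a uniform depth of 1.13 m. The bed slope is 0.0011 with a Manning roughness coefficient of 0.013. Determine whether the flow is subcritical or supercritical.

For a triangular section with side slope z = 2.3: A = zy² = 2.3×1.13² = 2.937 m²; P = 2y√(1+z²) = 2×1.13×2.508 = 5.668 m.
Hydraulic radius R = A/P = 2.937/5.668 = 0.5181 m.
V = (1/n) R^(2/3) √S = (1/0.013) × 0.5181^(2/3) × √0.0011 = 1.646 m/s. Hydraulic depth D_h = A/T = 2.937/5.198 = 0.565 m.
Froude number Fr = V/√(g·D_h) = 1.646/√(9.81×0.565) = 0.699, which is less than 1, so the flow is subcritical.

subcritical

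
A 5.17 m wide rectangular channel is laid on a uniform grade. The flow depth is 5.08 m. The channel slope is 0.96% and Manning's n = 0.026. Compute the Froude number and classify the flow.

subcritical

Flow area A = b·y = 5.17 × 5.08 = 26.26 m². Wetted perimeter P = b + 2y = 5.17 + 2×5.08 = 15.33 m.
Hydraulic radius R = A/P = 26.26/15.33 = 1.713 m.
V = (1/n) R^(2/3) √S = (1/0.026) × 1.713^(2/3) × √0.0096 = 5.396 m/s. Hydraulic depth D_h = A/T = 26.26/5.17 = 5.08 m.
Froude number Fr = V/√(g·D_h) = 5.396/√(9.81×5.08) = 0.764, which is less than 1, so the flow is subcritical.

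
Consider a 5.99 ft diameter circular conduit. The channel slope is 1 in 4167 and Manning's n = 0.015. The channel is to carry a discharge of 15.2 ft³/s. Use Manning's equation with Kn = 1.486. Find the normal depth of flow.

y_n = 2.12 ft

Manning's equation rearranged: A R^(2/3) = nQ / (1.486·√S) = 0.015 × 15.2 / (1.486 × √0.00024) = 9.904.
At y = 1.75 ft: A R^(2/3) = 6.861 — low.
At y = 2.29 ft: A R^(2/3) = 11.44 — high.
At y = 2.12 ft: A R^(2/3) = 9.904 — ≈ 9.904.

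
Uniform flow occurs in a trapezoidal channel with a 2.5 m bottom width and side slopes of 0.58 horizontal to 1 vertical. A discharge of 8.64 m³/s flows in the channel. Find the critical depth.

At critical depth, Q² T / (g A³) = 1, i.e. A³/T = Q²/g = 8.64²/9.81 = 7.61.
At y = 1.2 m: A³/T = 14.49 — high.
At y = 0.882 m: A³/T = 5.319 — low.
At y = 0.985 m: A³/T = 7.601 — ≈ 7.61.

y_c = 0.985 m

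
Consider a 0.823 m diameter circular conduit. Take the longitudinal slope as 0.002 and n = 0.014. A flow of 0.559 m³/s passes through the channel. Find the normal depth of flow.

y_n = 0.636 m

Manning's equation rearranged: A R^(2/3) = nQ / (1·√S) = 0.014 × 0.559 / (√0.002) = 0.175.
At y = 0.507 m: A R^(2/3) = 0.1296 — short.
At y = 0.703 m: A R^(2/3) = 0.1917 — over.
At y = 0.636 m: A R^(2/3) = 0.1748 — ≈ 0.175.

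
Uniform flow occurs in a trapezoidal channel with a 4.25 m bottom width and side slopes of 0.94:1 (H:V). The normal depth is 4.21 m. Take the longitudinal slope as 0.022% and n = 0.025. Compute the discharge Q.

With bottom width b = 4.25 m and side slope z = 0.94: A = (b + zy)y = (4.25 + 0.94×4.21)×4.21 = 34.55 m²; P = b + 2y√(1+z²) = 4.25 + 2×4.21×1.372 = 15.81 m.
Hydraulic radius R = A/P = 34.55/15.81 = 2.186 m.
Manning's equation: Q = (1/n) A R^(2/3) S^(1/2) = (1/0.025) × 34.55 × 2.186^(2/3) × 0.00022^(1/2) = 34.5 m³/s.

Q = 34.5 m³/s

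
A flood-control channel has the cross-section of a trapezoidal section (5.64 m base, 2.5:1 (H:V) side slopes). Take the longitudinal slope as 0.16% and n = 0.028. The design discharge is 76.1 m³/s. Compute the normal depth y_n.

y_n = 2.87 m

Manning's equation rearranged: A R^(2/3) = nQ / (1·√S) = 0.028 × 76.1 / (√0.0016) = 53.27.
At y = 3.44 m: A R^(2/3) = 78.46 — high.
At y = 2.87 m: A R^(2/3) = 53.28 — close enough.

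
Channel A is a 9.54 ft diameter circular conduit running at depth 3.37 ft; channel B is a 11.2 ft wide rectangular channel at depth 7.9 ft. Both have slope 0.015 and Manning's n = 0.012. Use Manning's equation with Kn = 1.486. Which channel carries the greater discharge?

Channel A: For a circular section of diameter D = 9.54 ft at depth y = 3.37 ft, the central angle is θ = 2 arccos(1 − 2y/D) = 2.546 rad. Then A = (D²/8)(θ − sin θ) = 22.58 ft² and P = Dθ/2 = 12.14 ft. Hydraulic radius R = A/P = 22.58/12.14 = 1.859 ft. Q_A = (1.486/0.012)·22.58·1.859^(2/3)·√0.015 = 517.8 ft³/s.
Channel B: Flow area A = b·y = 11.2 × 7.9 = 88.48 ft². Wetted perimeter P = b + 2y = 11.2 + 2×7.9 = 27 ft. Hydraulic radius R = A/P = 88.48/27 = 3.277 ft. Q_B = (1.486/0.012)·88.48·3.277^(2/3)·√0.015 = 2961 ft³/s.
Q_A = 517.8 ft³/s vs Q_B = 2961 ft³/s, so channel B carries more.

channel B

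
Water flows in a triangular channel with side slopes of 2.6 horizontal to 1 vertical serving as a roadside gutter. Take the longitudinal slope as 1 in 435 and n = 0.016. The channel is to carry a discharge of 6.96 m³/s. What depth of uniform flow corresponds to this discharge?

y_n = 1.16 m

Manning's equation rearranged: A R^(2/3) = nQ / (1·√S) = 0.016 × 6.96 / (√0.002299) = 2.323.
At y = 0.918 m: A R^(2/3) = 1.245 — short.
At y = 1.41 m: A R^(2/3) = 3.911 — over.
At y = 1.16 m: A R^(2/3) = 2.324 — close enough.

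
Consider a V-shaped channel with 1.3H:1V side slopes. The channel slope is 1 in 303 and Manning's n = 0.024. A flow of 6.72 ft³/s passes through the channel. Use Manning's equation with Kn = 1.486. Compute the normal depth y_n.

y_n = 1.45 ft

Manning's equation rearranged: A R^(2/3) = nQ / (1.486·√S) = 0.024 × 6.72 / (1.486 × √0.0033) = 1.889.
At y = 1.75 ft: A R^(2/3) = 3.119 — high.
At y = 1.12 ft: A R^(2/3) = 0.9489 — low.
At y = 1.45 ft: A R^(2/3) = 1.889 — ≈ 1.889.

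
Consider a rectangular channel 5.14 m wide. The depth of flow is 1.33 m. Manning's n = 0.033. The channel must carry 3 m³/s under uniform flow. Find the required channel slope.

S = 0.00025

Flow area A = b·y = 5.14 × 1.33 = 6.836 m². Wetted perimeter P = b + 2y = 5.14 + 2×1.33 = 7.8 m.
Hydraulic radius R = A/P = 6.836/7.8 = 0.8764 m.
From Manning's equation, S = [nQ / (1 A R^(2/3))]² = [0.033 × 3 / (1 × 6.836 × 0.8764^(2/3))]² = 0.00025.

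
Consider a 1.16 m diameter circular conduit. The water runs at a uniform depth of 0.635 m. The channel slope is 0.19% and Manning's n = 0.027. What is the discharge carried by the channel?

For a circular section of diameter D = 1.16 m at depth y = 0.635 m, the central angle is θ = 2 arccos(1 − 2y/D) = 3.332 rad. Then A = (D²/8)(θ − sin θ) = 0.5921 m² and P = Dθ/2 = 1.932 m.
Hydraulic radius R = A/P = 0.5921/1.932 = 0.3064 m.
Manning's equation: Q = (1/n) A R^(2/3) S^(1/2) = (1/0.027) × 0.5921 × 0.3064^(2/3) × 0.0019^(1/2) = 0.434 m³/s.

Q = 0.434 m³/s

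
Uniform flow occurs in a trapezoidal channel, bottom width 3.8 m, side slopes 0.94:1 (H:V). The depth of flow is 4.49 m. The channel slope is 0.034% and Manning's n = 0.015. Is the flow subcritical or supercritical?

subcritical

With bottom width b = 3.8 m and side slope z = 0.94: A = (b + zy)y = (3.8 + 0.94×4.49)×4.49 = 36.01 m²; P = b + 2y√(1+z²) = 3.8 + 2×4.49×1.372 = 16.12 m.
Hydraulic radius R = A/P = 36.01/16.12 = 2.233 m.
V = (1/n) R^(2/3) √S = (1/0.015) × 2.233^(2/3) × √0.00034 = 2.1 m/s. Hydraulic depth D_h = A/T = 36.01/12.24 = 2.942 m.
Froude number Fr = V/√(g·D_h) = 2.1/√(9.81×2.942) = 0.391, which is less than 1, so the flow is subcritical.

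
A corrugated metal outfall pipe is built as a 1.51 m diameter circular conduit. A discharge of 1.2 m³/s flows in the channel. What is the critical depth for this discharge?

At critical depth, Q² T / (g A³) = 1, i.e. A³/T = Q²/g = 1.2²/9.81 = 0.1468.
Trying y = 0.602 m: A³/T = 0.1997 — high.
Trying y = 0.401 m: A³/T = 0.04151 — low.
Trying y = 0.556 m: A³/T = 0.1471 — close enough.

y_c = 0.556 m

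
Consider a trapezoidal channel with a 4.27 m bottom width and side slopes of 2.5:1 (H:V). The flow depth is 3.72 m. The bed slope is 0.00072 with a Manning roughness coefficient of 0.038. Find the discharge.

Q = 58 m³/s

With bottom width b = 4.27 m and side slope z = 2.5: A = (b + zy)y = (4.27 + 2.5×3.72)×3.72 = 50.48 m²; P = b + 2y√(1+z²) = 4.27 + 2×3.72×2.693 = 24.3 m.
Hydraulic radius R = A/P = 50.48/24.3 = 2.077 m.
Manning's equation: Q = (1/n) A R^(2/3) S^(1/2) = (1/0.038) × 50.48 × 2.077^(2/3) × 0.00072^(1/2) = 58 m³/s.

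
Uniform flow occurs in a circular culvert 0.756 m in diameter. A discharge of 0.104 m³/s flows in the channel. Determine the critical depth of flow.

At critical depth, Q² T / (g A³) = 1, i.e. A³/T = Q²/g = 0.104²/9.81 = 0.001103.
At y = 0.134 m: A³/T = 0.0002688 — low.
At y = 0.218 m: A³/T = 0.001798 — high.
At y = 0.192 m: A³/T = 0.001098 — ≈ 0.001103.

y_c = 0.192 m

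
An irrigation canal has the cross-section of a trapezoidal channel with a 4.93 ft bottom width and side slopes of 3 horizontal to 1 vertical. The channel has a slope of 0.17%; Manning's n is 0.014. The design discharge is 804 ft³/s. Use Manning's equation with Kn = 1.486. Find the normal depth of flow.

Manning's equation rearranged: A R^(2/3) = nQ / (1.486·√S) = 0.014 × 804 / (1.486 × √0.0017) = 183.7.
At y = 3.4 ft: A R^(2/3) = 80.19 — short.
At y = 5.98 ft: A R^(2/3) = 296.9 — over.
At y = 4.88 ft: A R^(2/3) = 183.7 — ≈ 183.7.

y_n = 4.88 ft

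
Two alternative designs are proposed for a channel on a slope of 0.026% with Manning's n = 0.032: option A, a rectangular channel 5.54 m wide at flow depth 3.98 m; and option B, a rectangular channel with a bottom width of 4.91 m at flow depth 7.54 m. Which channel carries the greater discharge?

Channel A: Flow area A = b·y = 5.54 × 3.98 = 22.05 m². Wetted perimeter P = b + 2y = 5.54 + 2×3.98 = 13.5 m. Hydraulic radius R = A/P = 22.05/13.5 = 1.633 m. Q_A = (1/0.032)·22.05·1.633^(2/3)·√0.00026 = 15.41 m³/s.
Channel B: Flow area A = b·y = 4.91 × 7.54 = 37.02 m². Wetted perimeter P = b + 2y = 4.91 + 2×7.54 = 19.99 m. Hydraulic radius R = A/P = 37.02/19.99 = 1.852 m. Q_B = (1/0.032)·37.02·1.852^(2/3)·√0.00026 = 28.13 m³/s.
Q_A = 15.41 m³/s vs Q_B = 28.13 m³/s, so channel B carries more.

channel B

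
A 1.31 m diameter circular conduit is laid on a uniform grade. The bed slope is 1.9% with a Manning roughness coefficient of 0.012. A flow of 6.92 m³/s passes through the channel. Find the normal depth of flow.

Manning's equation rearranged: A R^(2/3) = nQ / (1·√S) = 0.012 × 6.92 / (√0.019) = 0.6024.
At y = 1.22 m: A R^(2/3) = 0.6886 — high.
At y = 0.864 m: A R^(2/3) = 0.4945 — low.
At y = 1.01 m: A R^(2/3) = 0.6024 — close enough.

y_n = 1.01 m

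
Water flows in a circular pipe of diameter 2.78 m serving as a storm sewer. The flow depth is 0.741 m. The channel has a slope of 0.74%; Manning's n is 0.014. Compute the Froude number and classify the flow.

supercritical

For a circular section of diameter D = 2.78 m at depth y = 0.741 m, the central angle is θ = 2 arccos(1 − 2y/D) = 2.17 rad. Then A = (D²/8)(θ − sin θ) = 1.299 m² and P = Dθ/2 = 3.016 m.
Hydraulic radius R = A/P = 1.299/3.016 = 0.4305 m.
V = (1/n) R^(2/3) √S = (1/0.014) × 0.4305^(2/3) × √0.0074 = 3.503 m/s. Hydraulic depth D_h = A/T = 1.299/2.458 = 0.5282 m.
Froude number Fr = V/√(g·D_h) = 3.503/√(9.81×0.5282) = 1.54, which is greater than 1, so the flow is supercritical.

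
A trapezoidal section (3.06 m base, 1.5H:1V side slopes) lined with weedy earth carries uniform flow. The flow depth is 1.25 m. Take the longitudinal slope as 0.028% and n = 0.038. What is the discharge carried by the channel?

With bottom width b = 3.06 m and side slope z = 1.5: A = (b + zy)y = (3.06 + 1.5×1.25)×1.25 = 6.169 m²; P = b + 2y√(1+z²) = 3.06 + 2×1.25×1.803 = 7.567 m.
Hydraulic radius R = A/P = 6.169/7.567 = 0.8152 m.
Manning's equation: Q = (1/n) A R^(2/3) S^(1/2) = (1/0.038) × 6.169 × 0.8152^(2/3) × 0.00028^(1/2) = 2.37 m³/s.

Q = 2.37 m³/s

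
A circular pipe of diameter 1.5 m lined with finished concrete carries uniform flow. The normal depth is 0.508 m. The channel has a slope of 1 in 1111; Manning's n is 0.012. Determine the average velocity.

V = 1.08 m/s

For a circular section of diameter D = 1.5 m at depth y = 0.508 m, the central angle is θ = 2 arccos(1 − 2y/D) = 2.485 rad. Then A = (D²/8)(θ − sin θ) = 0.527 m² and P = Dθ/2 = 1.863 m.
Hydraulic radius R = A/P = 0.527/1.863 = 0.2828 m.
From Manning's equation, V = (1/n) R^(2/3) S^(1/2) = (1/0.012) × 0.2828^(2/3) × 0.0009001^(1/2) = 1.08 m/s.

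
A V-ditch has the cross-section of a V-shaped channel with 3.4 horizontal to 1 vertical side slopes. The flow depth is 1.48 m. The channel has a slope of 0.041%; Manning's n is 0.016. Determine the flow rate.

For a triangular section with side slope z = 3.4: A = zy² = 3.4×1.48² = 7.447 m²; P = 2y√(1+z²) = 2×1.48×3.544 = 10.49 m.
Hydraulic radius R = A/P = 7.447/10.49 = 0.7099 m.
Manning's equation: Q = (1/n) A R^(2/3) S^(1/2) = (1/0.016) × 7.447 × 0.7099^(2/3) × 0.00041^(1/2) = 7.5 m³/s.

Q = 7.5 m³/s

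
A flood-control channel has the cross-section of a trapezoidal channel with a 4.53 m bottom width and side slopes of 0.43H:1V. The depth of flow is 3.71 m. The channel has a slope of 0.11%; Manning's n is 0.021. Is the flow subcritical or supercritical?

subcritical

With bottom width b = 4.53 m and side slope z = 0.43: A = (b + zy)y = (4.53 + 0.43×3.71)×3.71 = 22.72 m²; P = b + 2y√(1+z²) = 4.53 + 2×3.71×1.089 = 12.61 m.
Hydraulic radius R = A/P = 22.72/12.61 = 1.803 m.
V = (1/n) R^(2/3) √S = (1/0.021) × 1.803^(2/3) × √0.0011 = 2.339 m/s. Hydraulic depth D_h = A/T = 22.72/7.721 = 2.943 m.
Froude number Fr = V/√(g·D_h) = 2.339/√(9.81×2.943) = 0.435, which is less than 1, so the flow is subcritical.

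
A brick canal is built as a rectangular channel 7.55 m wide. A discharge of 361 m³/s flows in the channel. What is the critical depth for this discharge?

For a rectangular channel, critical depth y_c = (q²/g)^(1/3) where q = Q/b = 361/7.55 = 47.81 m²/s.
So y_c = (47.81²/9.81)^(1/3) = 6.15 m.

y_c = 6.15 m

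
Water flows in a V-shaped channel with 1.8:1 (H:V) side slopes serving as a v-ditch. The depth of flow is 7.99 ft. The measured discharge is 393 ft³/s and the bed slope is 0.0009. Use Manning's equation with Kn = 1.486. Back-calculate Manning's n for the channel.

n = 0.03

For a triangular section with side slope z = 1.8: A = zy² = 1.8×7.99² = 114.9 ft²; P = 2y√(1+z²) = 2×7.99×2.059 = 32.9 ft.
Hydraulic radius R = A/P = 114.9/32.9 = 3.492 ft.
Rearranging Manning's equation: n = (1.486/Q) A R^(2/3) S^(1/2) = (1.486/393) × 114.9 × 3.492^(2/3) × √0.0009 = 0.03.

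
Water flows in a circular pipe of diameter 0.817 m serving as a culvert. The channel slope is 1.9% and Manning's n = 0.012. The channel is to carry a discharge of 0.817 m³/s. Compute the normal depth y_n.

y_n = 0.355 m

Manning's equation rearranged: A R^(2/3) = nQ / (1·√S) = 0.012 × 0.817 / (√0.019) = 0.07113.
Try y = 0.318 m: A R^(2/3) = 0.05828 — too small.
Try y = 0.403 m: A R^(2/3) = 0.08884 — too large.
Try y = 0.355 m: A R^(2/3) = 0.07116 — ≈ 0.07113.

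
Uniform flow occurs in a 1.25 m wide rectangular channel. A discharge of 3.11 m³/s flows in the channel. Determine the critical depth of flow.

y_c = 0.858 m

For a rectangular channel, critical depth y_c = (q²/g)^(1/3) where q = Q/b = 3.11/1.25 = 2.488 m²/s.
So y_c = (2.488²/9.81)^(1/3) = 0.858 m.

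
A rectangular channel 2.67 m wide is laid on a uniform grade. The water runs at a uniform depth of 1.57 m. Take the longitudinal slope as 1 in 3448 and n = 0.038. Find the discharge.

Flow area A = b·y = 2.67 × 1.57 = 4.192 m². Wetted perimeter P = b + 2y = 2.67 + 2×1.57 = 5.81 m.
Hydraulic radius R = A/P = 4.192/5.81 = 0.7215 m.
Manning's equation: Q = (1/n) A R^(2/3) S^(1/2) = (1/0.038) × 4.192 × 0.7215^(2/3) × 0.00029^(1/2) = 1.51 m³/s.

Q = 1.51 m³/s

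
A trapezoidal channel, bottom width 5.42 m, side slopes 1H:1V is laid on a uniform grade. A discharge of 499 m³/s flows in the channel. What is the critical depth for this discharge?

y_c = 6.51 m

At critical depth, Q² T / (g A³) = 1, i.e. A³/T = Q²/g = 499²/9.81 = 25380.
Try y = 8.21 m: A³/T = 64160 — over.
Try y = 4.48 m: A³/T = 6067 — short.
Try y = 6.51 m: A³/T = 25400 — ≈ 25380.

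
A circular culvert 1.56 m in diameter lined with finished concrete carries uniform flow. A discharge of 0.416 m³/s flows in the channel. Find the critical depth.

At critical depth, Q² T / (g A³) = 1, i.e. A³/T = Q²/g = 0.416²/9.81 = 0.01764.
Trying y = 0.373 m: A³/T = 0.03246 — over.
Trying y = 0.254 m: A³/T = 0.007203 — short.
Trying y = 0.319 m: A³/T = 0.01761 — ≈ 0.01764.

y_c = 0.319 m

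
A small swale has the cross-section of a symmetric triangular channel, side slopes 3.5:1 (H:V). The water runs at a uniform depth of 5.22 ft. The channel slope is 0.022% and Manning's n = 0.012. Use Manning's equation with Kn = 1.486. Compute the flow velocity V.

For a triangular section with side slope z = 3.5: A = zy² = 3.5×5.22² = 95.37 ft²; P = 2y√(1+z²) = 2×5.22×3.64 = 38 ft.
Hydraulic radius R = A/P = 95.37/38 = 2.51 ft.
From Manning's equation, V = (1.486/n) R^(2/3) S^(1/2) = (1.486/0.012) × 2.51^(2/3) × 0.00022^(1/2) = 3.39 ft/s.

V = 3.39 ft/s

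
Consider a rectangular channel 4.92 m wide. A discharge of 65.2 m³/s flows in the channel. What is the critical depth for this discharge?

For a rectangular channel, critical depth y_c = (q²/g)^(1/3) where q = Q/b = 65.2/4.92 = 13.25 m²/s.
So y_c = (13.25²/9.81)^(1/3) = 2.62 m.

y_c = 2.62 m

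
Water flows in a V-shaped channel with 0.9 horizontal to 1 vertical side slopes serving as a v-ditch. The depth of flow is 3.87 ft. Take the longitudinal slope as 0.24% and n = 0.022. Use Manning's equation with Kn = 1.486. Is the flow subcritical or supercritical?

For a triangular section with side slope z = 0.9: A = zy² = 0.9×3.87² = 13.48 ft²; P = 2y√(1+z²) = 2×3.87×1.345 = 10.41 ft.
Hydraulic radius R = A/P = 13.48/10.41 = 1.294 ft.
V = (1.486/n) R^(2/3) √S = (1.486/0.022) × 1.294^(2/3) × √0.0024 = 3.93 ft/s. Hydraulic depth D_h = A/T = 13.48/6.966 = 1.935 ft.
Froude number Fr = V/√(g·D_h) = 3.93/√(32.2×1.935) = 0.498, which is less than 1, so the flow is subcritical.

subcritical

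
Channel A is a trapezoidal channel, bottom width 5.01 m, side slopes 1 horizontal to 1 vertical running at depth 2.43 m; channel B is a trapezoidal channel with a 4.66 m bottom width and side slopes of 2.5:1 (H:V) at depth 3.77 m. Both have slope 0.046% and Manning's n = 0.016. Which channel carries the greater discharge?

Channel A: With bottom width b = 5.01 m and side slope z = 1: A = (b + zy)y = (5.01 + 1×2.43)×2.43 = 18.08 m²; P = b + 2y√(1+z²) = 5.01 + 2×2.43×1.414 = 11.88 m. Hydraulic radius R = A/P = 18.08/11.88 = 1.521 m. Q_A = (1/0.016)·18.08·1.521^(2/3)·√0.00046 = 32.06 m³/s.
Channel B: With bottom width b = 4.66 m and side slope z = 2.5: A = (b + zy)y = (4.66 + 2.5×3.77)×3.77 = 53.1 m²; P = b + 2y√(1+z²) = 4.66 + 2×3.77×2.693 = 24.96 m. Hydraulic radius R = A/P = 53.1/24.96 = 2.127 m. Q_B = (1/0.016)·53.1·2.127^(2/3)·√0.00046 = 117.7 m³/s.
Q_A = 32.06 m³/s vs Q_B = 117.7 m³/s, so channel B carries more.

channel B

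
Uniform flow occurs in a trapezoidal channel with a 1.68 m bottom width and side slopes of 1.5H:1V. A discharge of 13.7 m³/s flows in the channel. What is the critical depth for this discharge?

At critical depth, Q² T / (g A³) = 1, i.e. A³/T = Q²/g = 13.7²/9.81 = 19.13.
At y = 1.49 m: A³/T = 32.28 — high.
At y = 1.17 m: A³/T = 12.51 — low.
At y = 1.31 m: A³/T = 19.41 — close enough.

y_c = 1.31 m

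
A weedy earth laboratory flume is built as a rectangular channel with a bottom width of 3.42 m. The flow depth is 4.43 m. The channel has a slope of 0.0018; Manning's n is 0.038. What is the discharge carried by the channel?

Flow area A = b·y = 3.42 × 4.43 = 15.15 m². Wetted perimeter P = b + 2y = 3.42 + 2×4.43 = 12.28 m.
Hydraulic radius R = A/P = 15.15/12.28 = 1.234 m.
Manning's equation: Q = (1/n) A R^(2/3) S^(1/2) = (1/0.038) × 15.15 × 1.234^(2/3) × 0.0018^(1/2) = 19.5 m³/s.

Q = 19.5 m³/s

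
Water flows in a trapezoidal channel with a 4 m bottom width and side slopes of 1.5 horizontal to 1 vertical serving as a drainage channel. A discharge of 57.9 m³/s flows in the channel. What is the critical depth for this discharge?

At critical depth, Q² T / (g A³) = 1, i.e. A³/T = Q²/g = 57.9²/9.81 = 341.7.
At y = 2.6 m: A³/T = 734.4 — too large.
At y = 1.6 m: A³/T = 122 — too small.
At y = 2.12 m: A³/T = 340.4 — ≈ 341.7.

y_c = 2.12 m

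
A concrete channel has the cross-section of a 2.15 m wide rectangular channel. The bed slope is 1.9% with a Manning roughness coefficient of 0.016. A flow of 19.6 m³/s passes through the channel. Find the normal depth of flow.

y_n = 1.46 m

Manning's equation rearranged: A R^(2/3) = nQ / (1·√S) = 0.016 × 19.6 / (√0.019) = 2.275.
Trying y = 1.61 m: A R^(2/3) = 2.583 — high.
Trying y = 1.16 m: A R^(2/3) = 1.69 — low.
Trying y = 1.46 m: A R^(2/3) = 2.28 — ≈ 2.275.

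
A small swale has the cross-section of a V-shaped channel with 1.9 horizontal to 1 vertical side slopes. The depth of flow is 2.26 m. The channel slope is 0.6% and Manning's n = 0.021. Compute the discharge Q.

For a triangular section with side slope z = 1.9: A = zy² = 1.9×2.26² = 9.704 m²; P = 2y√(1+z²) = 2×2.26×2.147 = 9.705 m.
Hydraulic radius R = A/P = 9.704/9.705 = 1 m.
Manning's equation: Q = (1/n) A R^(2/3) S^(1/2) = (1/0.021) × 9.704 × 1^(2/3) × 0.006^(1/2) = 35.8 m³/s.

Q = 35.8 m³/s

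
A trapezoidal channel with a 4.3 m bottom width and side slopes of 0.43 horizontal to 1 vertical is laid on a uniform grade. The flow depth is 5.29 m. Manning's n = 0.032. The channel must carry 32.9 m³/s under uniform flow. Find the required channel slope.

With bottom width b = 4.3 m and side slope z = 0.43: A = (b + zy)y = (4.3 + 0.43×5.29)×5.29 = 34.78 m²; P = b + 2y√(1+z²) = 4.3 + 2×5.29×1.089 = 15.82 m.
Hydraulic radius R = A/P = 34.78/15.82 = 2.199 m.
From Manning's equation, S = [nQ / (1 A R^(2/3))]² = [0.032 × 32.9 / (1 × 34.78 × 2.199^(2/3))]² = 0.00032.

S = 0.00032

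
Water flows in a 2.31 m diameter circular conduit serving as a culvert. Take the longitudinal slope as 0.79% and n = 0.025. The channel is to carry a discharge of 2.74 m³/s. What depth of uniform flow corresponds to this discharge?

y_n = 0.812 m

Manning's equation rearranged: A R^(2/3) = nQ / (1·√S) = 0.025 × 2.74 / (√0.0079) = 0.7707.
At y = 1.04 m: A R^(2/3) = 1.212 — high.
At y = 0.602 m: A R^(2/3) = 0.4322 — low.
At y = 0.812 m: A R^(2/3) = 0.7704 — ≈ 0.7707.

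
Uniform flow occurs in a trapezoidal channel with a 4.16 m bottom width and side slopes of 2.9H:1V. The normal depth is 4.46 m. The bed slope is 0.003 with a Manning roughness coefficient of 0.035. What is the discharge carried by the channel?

With bottom width b = 4.16 m and side slope z = 2.9: A = (b + zy)y = (4.16 + 2.9×4.46)×4.46 = 76.24 m²; P = b + 2y√(1+z²) = 4.16 + 2×4.46×3.068 = 31.52 m.
Hydraulic radius R = A/P = 76.24/31.52 = 2.419 m.
Manning's equation: Q = (1/n) A R^(2/3) S^(1/2) = (1/0.035) × 76.24 × 2.419^(2/3) × 0.003^(1/2) = 215 m³/s.

Q = 215 m³/s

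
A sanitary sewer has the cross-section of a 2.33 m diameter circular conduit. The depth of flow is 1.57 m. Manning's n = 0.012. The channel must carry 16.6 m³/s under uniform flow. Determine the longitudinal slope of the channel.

S = 0.00709

For a circular section of diameter D = 2.33 m at depth y = 1.57 m, the central angle is θ = 2 arccos(1 − 2y/D) = 3.852 rad. Then A = (D²/8)(θ − sin θ) = 3.056 m² and P = Dθ/2 = 4.487 m.
Hydraulic radius R = A/P = 3.056/4.487 = 0.6811 m.
From Manning's equation, S = [nQ / (1 A R^(2/3))]² = [0.012 × 16.6 / (1 × 3.056 × 0.6811^(2/3))]² = 0.00709.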